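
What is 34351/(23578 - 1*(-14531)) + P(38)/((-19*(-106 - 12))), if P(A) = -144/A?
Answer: 730270025/811683591 ≈ 0.89970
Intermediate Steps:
34351/(23578 - 1*(-14531)) + P(38)/((-19*(-106 - 12))) = 34351/(23578 - 1*(-14531)) + (-144/38)/((-19*(-106 - 12))) = 34351/(23578 + 14531) + (-144*1/38)/((-19*(-118))) = 34351/38109 - 72/19/2242 = 34351*(1/38109) - 72/19*1/2242 = 34351/38109 - 36/21299 = 730270025/811683591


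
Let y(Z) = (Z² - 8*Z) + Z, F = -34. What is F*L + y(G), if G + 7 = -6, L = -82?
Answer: 3048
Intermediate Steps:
G = -13 (G = -7 - 6 = -13)
y(Z) = Z² - 7*Z
F*L + y(G) = -34*(-82) - 13*(-7 - 13) = 2788 - 13*(-20) = 2788 + 260 = 3048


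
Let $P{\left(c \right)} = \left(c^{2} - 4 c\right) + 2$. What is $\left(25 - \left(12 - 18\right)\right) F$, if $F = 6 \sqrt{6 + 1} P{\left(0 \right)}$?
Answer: $372 \sqrt{7} \approx 984.22$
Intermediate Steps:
$P{\left(c \right)} = 2 + c^{2} - 4 c$
$F = 12 \sqrt{7}$ ($F = 6 \sqrt{6 + 1} \left(2 + 0^{2} - 0\right) = 6 \sqrt{7} \left(2 + 0 + 0\right) = 6 \sqrt{7} \cdot 2 = 12 \sqrt{7} \approx 31.749$)
$\left(25 - \left(12 - 18\right)\right) F = \left(25 - \left(12 - 18\right)\right) 12 \sqrt{7} = \left(25 - -6\right) 12 \sqrt{7} = \left(25 + 6\right) 12 \sqrt{7} = 31 \cdot 12 \sqrt{7} = 372 \sqrt{7}$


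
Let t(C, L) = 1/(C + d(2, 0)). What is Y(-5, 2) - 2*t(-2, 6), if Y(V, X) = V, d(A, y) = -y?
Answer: -4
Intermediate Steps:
t(C, L) = 1/C (t(C, L) = 1/(C - 1*0) = 1/(C + 0) = 1/C)
Y(-5, 2) - 2*t(-2, 6) = -5 - 2/(-2) = -5 - 2*(-½) = -5 + 1 = -4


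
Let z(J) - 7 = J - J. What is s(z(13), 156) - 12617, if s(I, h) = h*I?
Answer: -11525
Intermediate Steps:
z(J) = 7 (z(J) = 7 + (J - J) = 7 + 0 = 7)
s(I, h) = I*h
s(z(13), 156) - 12617 = 7*156 - 12617 = 1092 - 12617 = -11525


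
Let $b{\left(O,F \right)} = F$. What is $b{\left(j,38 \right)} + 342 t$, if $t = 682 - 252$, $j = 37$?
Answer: $147098$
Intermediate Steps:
$t = 430$
$b{\left(j,38 \right)} + 342 t = 38 + 342 \cdot 430 = 38 + 147060 = 147098$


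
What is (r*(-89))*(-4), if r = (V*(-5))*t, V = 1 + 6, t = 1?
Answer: -12460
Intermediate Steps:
V = 7
r = -35 (r = (7*(-5))*1 = -35*1 = -35)
(r*(-89))*(-4) = -35*(-89)*(-4) = 3115*(-4) = -12460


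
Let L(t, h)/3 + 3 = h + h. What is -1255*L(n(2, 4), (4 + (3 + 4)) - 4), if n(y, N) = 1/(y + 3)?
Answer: -41415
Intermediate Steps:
n(y, N) = 1/(3 + y)
L(t, h) = -9 + 6*h (L(t, h) = -9 + 3*(h + h) = -9 + 3*(2*h) = -9 + 6*h)
-1255*L(n(2, 4), (4 + (3 + 4)) - 4) = -1255*(-9 + 6*((4 + (3 + 4)) - 4)) = -1255*(-9 + 6*((4 + 7) - 4)) = -1255*(-9 + 6*(11 - 4)) = -1255*(-9 + 6*7) = -1255*(-9 + 42) = -1255*33 = -41415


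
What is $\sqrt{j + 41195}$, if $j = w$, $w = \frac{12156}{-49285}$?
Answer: $\frac{\sqrt{100062518305415}}{49285} \approx 202.96$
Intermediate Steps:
$w = - \frac{12156}{49285}$ ($w = 12156 \left(- \frac{1}{49285}\right) = - \frac{12156}{49285} \approx -0.24665$)
$j = - \frac{12156}{49285} \approx -0.24665$
$\sqrt{j + 41195} = \sqrt{- \frac{12156}{49285} + 41195} = \sqrt{\frac{2030283419}{49285}} = \frac{\sqrt{100062518305415}}{49285}$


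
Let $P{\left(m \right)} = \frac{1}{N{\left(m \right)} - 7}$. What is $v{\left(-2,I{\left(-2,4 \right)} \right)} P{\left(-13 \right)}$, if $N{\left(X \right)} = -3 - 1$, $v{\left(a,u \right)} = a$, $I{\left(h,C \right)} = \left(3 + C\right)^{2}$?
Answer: $\frac{2}{11} \approx 0.18182$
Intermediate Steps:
$N{\left(X \right)} = -4$ ($N{\left(X \right)} = -3 - 1 = -4$)
$P{\left(m \right)} = - \frac{1}{11}$ ($P{\left(m \right)} = \frac{1}{-4 - 7} = \frac{1}{-11} = - \frac{1}{11}$)
$v{\left(-2,I{\left(-2,4 \right)} \right)} P{\left(-13 \right)} = \left(-2\right) \left(- \frac{1}{11}\right) = \frac{2}{11}$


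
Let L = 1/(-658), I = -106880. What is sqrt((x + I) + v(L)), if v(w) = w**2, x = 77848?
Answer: I*sqrt(12569810847)/658 ≈ 170.39*I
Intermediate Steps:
L = -1/658 ≈ -0.0015198
sqrt((x + I) + v(L)) = sqrt((77848 - 106880) + (-1/658)**2) = sqrt(-29032 + 1/432964) = sqrt(-12569810847/432964) = I*sqrt(12569810847)/658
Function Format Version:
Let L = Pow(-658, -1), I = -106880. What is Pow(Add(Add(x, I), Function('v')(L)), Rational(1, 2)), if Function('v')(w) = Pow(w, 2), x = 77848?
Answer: Mul(Rational(1, 658), I, Pow(12569810847, Rational(1, 2))) ≈ Mul(170.39, I)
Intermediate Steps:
L = Rational(-1, 658) ≈ -0.0015198
Pow(Add(Add(x, I), Function('v')(L)), Rational(1, 2)) = Pow(Add(Add(77848, -106880), Pow(Rational(-1, 658), 2)), Rational(1, 2)) = Pow(Add(-29032, Rational(1, 432964)), Rational(1, 2)) = Pow(Rational(-12569810847, 432964), Rational(1, 2)) = Mul(Rational(1, 658), I, Pow(12569810847, Rational(1, 2)))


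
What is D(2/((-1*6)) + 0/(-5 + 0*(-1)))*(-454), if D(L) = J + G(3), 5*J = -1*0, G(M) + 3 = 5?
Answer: -908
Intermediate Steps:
G(M) = 2 (G(M) = -3 + 5 = 2)
J = 0 (J = (-1*0)/5 = (⅕)*0 = 0)
D(L) = 2 (D(L) = 0 + 2 = 2)
D(2/((-1*6)) + 0/(-5 + 0*(-1)))*(-454) = 2*(-454) = -908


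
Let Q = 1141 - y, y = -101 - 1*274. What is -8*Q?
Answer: -12128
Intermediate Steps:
y = -375 (y = -101 - 274 = -375)
Q = 1516 (Q = 1141 - 1*(-375) = 1141 + 375 = 1516)
-8*Q = -8*1516 = -12128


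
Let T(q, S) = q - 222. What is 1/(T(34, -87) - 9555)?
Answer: -1/9743 ≈ -0.00010264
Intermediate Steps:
T(q, S) = -222 + q
1/(T(34, -87) - 9555) = 1/((-222 + 34) - 9555) = 1/(-188 - 9555) = 1/(-9743) = -1/9743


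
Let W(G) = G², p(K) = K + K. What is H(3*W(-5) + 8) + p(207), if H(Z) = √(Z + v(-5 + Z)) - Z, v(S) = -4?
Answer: 331 + √79 ≈ 339.89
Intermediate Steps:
p(K) = 2*K
H(Z) = √(-4 + Z) - Z (H(Z) = √(Z - 4) - Z = √(-4 + Z) - Z)
H(3*W(-5) + 8) + p(207) = (√(-4 + (3*(-5)² + 8)) - (3*(-5)² + 8)) + 2*207 = (√(-4 + (3*25 + 8)) - (3*25 + 8)) + 414 = (√(-4 + (75 + 8)) - (75 + 8)) + 414 = (√(-4 + 83) - 1*83) + 414 = (√79 - 83) + 414 = (-83 + √79) + 414 = 331 + √79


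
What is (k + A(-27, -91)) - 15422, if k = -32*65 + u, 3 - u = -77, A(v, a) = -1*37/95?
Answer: -1655127/95 ≈ -17422.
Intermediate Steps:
A(v, a) = -37/95 (A(v, a) = -37*1/95 = -37/95)
u = 80 (u = 3 - 1*(-77) = 3 + 77 = 80)
k = -2000 (k = -32*65 + 80 = -2080 + 80 = -2000)
(k + A(-27, -91)) - 15422 = (-2000 - 37/95) - 15422 = -190037/95 - 15422 = -1655127/95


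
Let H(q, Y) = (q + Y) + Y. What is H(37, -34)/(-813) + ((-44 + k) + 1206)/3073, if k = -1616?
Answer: -273839/2498349 ≈ -0.10961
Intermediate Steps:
H(q, Y) = q + 2*Y (H(q, Y) = (Y + q) + Y = q + 2*Y)
H(37, -34)/(-813) + ((-44 + k) + 1206)/3073 = (37 + 2*(-34))/(-813) + ((-44 - 1616) + 1206)/3073 = (37 - 68)*(-1/813) + (-1660 + 1206)*(1/3073) = -31*(-1/813) - 454*1/3073 = 31/813 - 454/3073 = -273839/2498349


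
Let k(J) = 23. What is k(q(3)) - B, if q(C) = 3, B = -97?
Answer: 120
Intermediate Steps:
k(q(3)) - B = 23 - 1*(-97) = 23 + 97 = 120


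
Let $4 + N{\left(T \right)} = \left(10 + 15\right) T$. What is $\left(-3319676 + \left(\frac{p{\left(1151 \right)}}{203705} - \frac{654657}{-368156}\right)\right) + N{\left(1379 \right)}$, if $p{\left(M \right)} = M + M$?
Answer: $- \frac{246374530879586603}{74995217980} \approx -3.2852 \cdot 10^{6}$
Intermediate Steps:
$N{\left(T \right)} = -4 + 25 T$ ($N{\left(T \right)} = -4 + \left(10 + 15\right) T = -4 + 25 T$)
$p{\left(M \right)} = 2 M$
$\left(-3319676 + \left(\frac{p{\left(1151 \right)}}{203705} - \frac{654657}{-368156}\right)\right) + N{\left(1379 \right)} = \left(-3319676 + \left(\frac{2 \cdot 1151}{203705} - \frac{654657}{-368156}\right)\right) + \left(-4 + 25 \cdot 1379\right) = \left(-3319676 + \left(2302 \cdot \frac{1}{203705} - - \frac{654657}{368156}\right)\right) + \left(-4 + 34475\right) = \left(-3319676 + \left(\frac{2302}{203705} + \frac{654657}{368156}\right)\right) + 34471 = \left(-3319676 + \frac{134204399297}{74995217980}\right) + 34471 = - \frac{248959691038575183}{74995217980} + 34471 = - \frac{246374530879586603}{74995217980}$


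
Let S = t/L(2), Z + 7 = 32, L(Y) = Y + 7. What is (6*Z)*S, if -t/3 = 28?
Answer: -1400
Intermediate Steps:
L(Y) = 7 + Y
t = -84 (t = -3*28 = -84)
Z = 25 (Z = -7 + 32 = 25)
S = -28/3 (S = -84/(7 + 2) = -84/9 = -84*⅑ = -28/3 ≈ -9.3333)
(6*Z)*S = (6*25)*(-28/3) = 150*(-28/3) = -1400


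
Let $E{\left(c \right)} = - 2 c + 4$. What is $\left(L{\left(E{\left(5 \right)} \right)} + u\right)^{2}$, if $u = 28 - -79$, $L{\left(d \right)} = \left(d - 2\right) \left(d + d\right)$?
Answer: $41209$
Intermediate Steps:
$E{\left(c \right)} = 4 - 2 c$
$L{\left(d \right)} = 2 d \left(-2 + d\right)$ ($L{\left(d \right)} = \left(-2 + d\right) 2 d = 2 d \left(-2 + d\right)$)
$u = 107$ ($u = 28 + 79 = 107$)
$\left(L{\left(E{\left(5 \right)} \right)} + u\right)^{2} = \left(2 \left(4 - 10\right) \left(-2 + \left(4 - 10\right)\right) + 107\right)^{2} = \left(2 \left(-6\right) \left(-2 - 6\right) + 107\right)^{2} = \left(2 \left(-6\right) \left(-8\right) + 107\right)^{2} = \left(96 + 107\right)^{2} = 203^{2} = 41209$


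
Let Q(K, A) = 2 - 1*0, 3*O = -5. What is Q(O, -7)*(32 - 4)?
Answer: 56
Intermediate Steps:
O = -5/3 (O = (1/3)*(-5) = -5/3 ≈ -1.6667)
Q(K, A) = 2 (Q(K, A) = 2 + 0 = 2)
Q(O, -7)*(32 - 4) = 2*(32 - 4) = 2*28 = 56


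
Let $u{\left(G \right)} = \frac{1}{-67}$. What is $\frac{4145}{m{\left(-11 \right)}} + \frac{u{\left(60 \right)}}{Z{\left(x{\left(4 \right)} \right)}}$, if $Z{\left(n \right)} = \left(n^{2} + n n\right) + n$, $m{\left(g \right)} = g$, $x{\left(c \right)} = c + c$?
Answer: $- \frac{37769251}{100232} \approx -376.82$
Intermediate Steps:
$x{\left(c \right)} = 2 c$
$u{\left(G \right)} = - \frac{1}{67}$
$Z{\left(n \right)} = n + 2 n^{2}$ ($Z{\left(n \right)} = \left(n^{2} + n^{2}\right) + n = 2 n^{2} + n = n + 2 n^{2}$)
$\frac{4145}{m{\left(-11 \right)}} + \frac{u{\left(60 \right)}}{Z{\left(x{\left(4 \right)} \right)}} = \frac{4145}{-11} - \frac{1}{67 \cdot 2 \cdot 4 \left(1 + 2 \cdot 2 \cdot 4\right)} = 4145 \left(- \frac{1}{11}\right) - \frac{1}{67 \cdot 8 \left(1 + 2 \cdot 8\right)} = - \frac{4145}{11} - \frac{1}{67 \cdot 8 \left(1 + 16\right)} = - \frac{4145}{11} - \frac{1}{67 \cdot 8 \cdot 17} = - \frac{4145}{11} - \frac{1}{67 \cdot 136} = - \frac{4145}{11} - \frac{1}{9112} = - \frac{37769251}{100232}$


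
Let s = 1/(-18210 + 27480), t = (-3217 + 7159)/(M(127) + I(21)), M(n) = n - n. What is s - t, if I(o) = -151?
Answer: 36542491/1399770 ≈ 26.106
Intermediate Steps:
M(n) = 0
t = -3942/151 (t = (-3217 + 7159)/(0 - 151) = 3942/(-151) = 3942*(-1/151) = -3942/151 ≈ -26.106)
s = 1/9270 ≈ 0.00010787
s - t = 1/9270 - 1*(-3942/151) = 1/9270 + 3942/151 = 36542491/1399770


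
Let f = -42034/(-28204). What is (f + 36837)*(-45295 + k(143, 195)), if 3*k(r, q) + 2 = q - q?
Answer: -70592806083817/42306 ≈ -1.6686e+9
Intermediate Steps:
f = 21017/14102 (f = -42034*(-1/28204) = 21017/14102 ≈ 1.4904)
k(r, q) = -⅔ (k(r, q) = -⅔ + (q - q)/3 = -⅔ + (⅓)*0 = -⅔ + 0 = -⅔)
(f + 36837)*(-45295 + k(143, 195)) = (21017/14102 + 36837)*(-45295 - ⅔) = (519496391/14102)*(-135887/3) = -70592806083817/42306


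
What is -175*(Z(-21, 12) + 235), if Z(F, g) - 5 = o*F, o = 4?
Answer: -27300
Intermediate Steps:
Z(F, g) = 5 + 4*F
-175*(Z(-21, 12) + 235) = -175*((5 + 4*(-21)) + 235) = -175*((5 - 84) + 235) = -175*(-79 + 235) = -175*156 = -27300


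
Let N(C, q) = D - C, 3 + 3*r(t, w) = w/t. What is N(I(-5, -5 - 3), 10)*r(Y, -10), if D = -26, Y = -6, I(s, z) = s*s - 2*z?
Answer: 268/9 ≈ 29.778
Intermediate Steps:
I(s, z) = s**2 - 2*z
r(t, w) = -1 + w/(3*t) (r(t, w) = -1 + (w/t)/3 = -1 + w/(3*t))
N(C, q) = -26 - C
N(I(-5, -5 - 3), 10)*r(Y, -10) = (-26 - ((-5)**2 - 2*(-5 - 3)))*((-1*(-6) + (1/3)*(-10))/(-6)) = (-26 - (25 - 2*(-8)))*(-(6 - 10/3)/6) = (-26 - (25 + 16))*(-1/6*8/3) = (-26 - 1*41)*(-4/9) = (-26 - 41)*(-4/9) = -67*(-4/9) = 268/9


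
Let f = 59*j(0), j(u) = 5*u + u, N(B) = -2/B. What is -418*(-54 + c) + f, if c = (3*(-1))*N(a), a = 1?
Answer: 20064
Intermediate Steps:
j(u) = 6*u
c = 6 (c = (3*(-1))*(-2/1) = -(-6) = -3*(-2) = 6)
f = 0 (f = 59*(6*0) = 59*0 = 0)
-418*(-54 + c) + f = -418*(-54 + 6) + 0 = -418*(-48) + 0 = 20064 + 0 = 20064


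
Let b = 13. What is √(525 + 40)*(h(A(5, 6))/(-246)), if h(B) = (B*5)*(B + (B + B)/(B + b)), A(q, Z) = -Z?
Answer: -270*√565/287 ≈ -22.362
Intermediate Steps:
h(B) = 5*B*(B + 2*B/(13 + B)) (h(B) = (B*5)*(B + (B + B)/(B + 13)) = (5*B)*(B + (2*B)/(13 + B)) = (5*B)*(B + 2*B/(13 + B)) = 5*B*(B + 2*B/(13 + B)))
√(525 + 40)*(h(A(5, 6))/(-246)) = √(525 + 40)*((5*(-1*6)²*(15 - 1*6)/(13 - 1*6))/(-246)) = √565*((5*(-6)²*(15 - 6)/(13 - 6))*(-1/246)) = √565*((5*36*9/7)*(-1/246)) = √565*((5*36*(⅐)*9)*(-1/246)) = √565*((1620/7)*(-1/246)) = √565*(-270/287) = -270*√565/287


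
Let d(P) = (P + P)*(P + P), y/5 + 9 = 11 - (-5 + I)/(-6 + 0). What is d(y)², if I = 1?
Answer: 2560000/81 ≈ 31605.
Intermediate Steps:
y = 20/3 (y = -45 + 5*(11 - (-5 + 1)/(-6 + 0)) = -45 + 5*(11 - (-4)/(-6)) = -45 + 5*(11 - (-4)*(-1)/6) = -45 + 5*(11 - 1*⅔) = -45 + 5*(11 - ⅔) = -45 + 5*(31/3) = -45 + 155/3 = 20/3 ≈ 6.6667)
d(P) = 4*P² (d(P) = (2*P)*(2*P) = 4*P²)
d(y)² = (4*(20/3)²)² = (4*(400/9))² = (1600/9)² = 2560000/81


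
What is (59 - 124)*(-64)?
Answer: 4160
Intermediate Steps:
(59 - 124)*(-64) = -65*(-64) = 4160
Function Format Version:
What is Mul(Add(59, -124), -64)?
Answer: 4160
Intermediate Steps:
Mul(Add(59, -124), -64) = Mul(-65, -64) = 4160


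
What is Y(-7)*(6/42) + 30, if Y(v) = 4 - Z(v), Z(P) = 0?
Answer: 214/7 ≈ 30.571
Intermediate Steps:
Y(v) = 4 (Y(v) = 4 - 1*0 = 4 + 0 = 4)
Y(-7)*(6/42) + 30 = 4*(6/42) + 30 = 4*(6*(1/42)) + 30 = 4*(⅐) + 30 = 4/7 + 30 = 214/7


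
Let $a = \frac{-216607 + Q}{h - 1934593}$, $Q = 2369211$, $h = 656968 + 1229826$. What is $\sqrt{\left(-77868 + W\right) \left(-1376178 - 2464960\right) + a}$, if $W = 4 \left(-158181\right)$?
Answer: $\frac{50 \sqrt{277163047357319863}}{15933} \approx 1.6521 \cdot 10^{6}$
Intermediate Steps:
$h = 1886794$
$W = -632724$
$a = - \frac{2152604}{47799}$ ($a = \frac{-216607 + 2369211}{1886794 - 1934593} = \frac{2152604}{-47799} = 2152604 \left(- \frac{1}{47799}\right) = - \frac{2152604}{47799} \approx -45.034$)
$\sqrt{\left(-77868 + W\right) \left(-1376178 - 2464960\right) + a} = \sqrt{\left(-77868 - 632724\right) \left(-1376178 - 2464960\right) - \frac{2152604}{47799}} = \sqrt{\left(-710592\right) \left(-3841138\right) - \frac{2152604}{47799}} = \sqrt{2729481933696 - \frac{2152604}{47799}} = \sqrt{\frac{130466506946582500}{47799}} = \frac{50 \sqrt{277163047357319863}}{15933}$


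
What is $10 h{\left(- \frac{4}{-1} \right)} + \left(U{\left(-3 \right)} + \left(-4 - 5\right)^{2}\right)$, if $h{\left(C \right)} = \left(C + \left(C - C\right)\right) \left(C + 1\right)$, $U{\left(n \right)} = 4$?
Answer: $285$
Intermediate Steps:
$h{\left(C \right)} = C \left(1 + C\right)$ ($h{\left(C \right)} = \left(C + 0\right) \left(1 + C\right) = C \left(1 + C\right)$)
$10 h{\left(- \frac{4}{-1} \right)} + \left(U{\left(-3 \right)} + \left(-4 - 5\right)^{2}\right) = 10 - \frac{4}{-1} \left(1 - \frac{4}{-1}\right) + \left(4 + \left(-4 - 5\right)^{2}\right) = 10 \left(-4\right) \left(-1\right) \left(1 - -4\right) + \left(4 + \left(-9\right)^{2}\right) = 10 \cdot 4 \left(1 + 4\right) + \left(4 + 81\right) = 10 \cdot 4 \cdot 5 + 85 = 10 \cdot 20 + 85 = 200 + 85 = 285$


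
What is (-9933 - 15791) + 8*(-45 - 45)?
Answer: -26444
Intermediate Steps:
(-9933 - 15791) + 8*(-45 - 45) = -25724 + 8*(-90) = -25724 - 720 = -26444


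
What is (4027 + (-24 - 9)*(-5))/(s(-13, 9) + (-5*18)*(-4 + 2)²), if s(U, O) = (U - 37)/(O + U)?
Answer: -8384/695 ≈ -12.063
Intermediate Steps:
s(U, O) = (-37 + U)/(O + U)
(4027 + (-24 - 9)*(-5))/(s(-13, 9) + (-5*18)*(-4 + 2)²) = (4027 + (-24 - 9)*(-5))/((-37 - 13)/(9 - 13) + (-5*18)*(-4 + 2)²) = (4027 - 33*(-5))/(-50/(-4) - 90*(-2)²) = (4027 + 165)/(-¼*(-50) - 90*4) = 4192/(25/2 - 360) = 4192/(-695/2) = 4192*(-2/695) = -8384/695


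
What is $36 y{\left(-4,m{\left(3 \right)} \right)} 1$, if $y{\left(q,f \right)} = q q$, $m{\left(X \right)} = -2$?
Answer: $576$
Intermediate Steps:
$y{\left(q,f \right)} = q^{2}$
$36 y{\left(-4,m{\left(3 \right)} \right)} 1 = 36 \left(-4\right)^{2} \cdot 1 = 36 \cdot 16 \cdot 1 = 576 \cdot 1 = 576$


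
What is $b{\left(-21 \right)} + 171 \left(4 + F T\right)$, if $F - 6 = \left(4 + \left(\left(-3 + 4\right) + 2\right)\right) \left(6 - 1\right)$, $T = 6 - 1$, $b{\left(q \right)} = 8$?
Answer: $35747$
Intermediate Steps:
$T = 5$ ($T = 6 - 1 = 5$)
$F = 41$ ($F = 6 + \left(4 + \left(\left(-3 + 4\right) + 2\right)\right) \left(6 - 1\right) = 6 + \left(4 + \left(1 + 2\right)\right) 5 = 6 + \left(4 + 3\right) 5 = 6 + 7 \cdot 5 = 6 + 35 = 41$)
$b{\left(-21 \right)} + 171 \left(4 + F T\right) = 8 + 171 \left(4 + 41 \cdot 5\right) = 8 + 171 \left(4 + 205\right) = 8 + 171 \cdot 209 = 8 + 35739 = 35747$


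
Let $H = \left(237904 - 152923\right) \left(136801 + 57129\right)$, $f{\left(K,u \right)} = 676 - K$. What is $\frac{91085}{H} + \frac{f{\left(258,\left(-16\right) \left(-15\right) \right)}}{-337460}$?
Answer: $- \frac{171451379096}{139036602106545} \approx -0.0012331$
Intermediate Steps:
$H = 16480365330$ ($H = 84981 \cdot 193930 = 16480365330$)
$\frac{91085}{H} + \frac{f{\left(258,\left(-16\right) \left(-15\right) \right)}}{-337460} = \frac{91085}{16480365330} + \frac{676 - 258}{-337460} = 91085 \cdot \frac{1}{16480365330} + \left(676 - 258\right) \left(- \frac{1}{337460}\right) = \frac{18217}{3296073066} + 418 \left(- \frac{1}{337460}\right) = \frac{18217}{3296073066} - \frac{209}{168730} = - \frac{171451379096}{139036602106545}$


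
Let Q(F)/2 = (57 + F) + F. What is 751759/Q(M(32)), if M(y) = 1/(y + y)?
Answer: 12028144/1825 ≈ 6590.8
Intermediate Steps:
M(y) = 1/(2*y)
Q(F) = 114 + 4*F (Q(F) = 2*((57 + F) + F) = 2*(57 + 2*F) = 114 + 4*F)
751759/Q(M(32)) = 751759/(114 + 4*((1/2)/32)) = 751759/(114 + 4*((1/2)*(1/32))) = 751759/(114 + 4*(1/64)) = 751759/(114 + 1/16) = 751759/(1825/16) = 751759*(16/1825) = 12028144/1825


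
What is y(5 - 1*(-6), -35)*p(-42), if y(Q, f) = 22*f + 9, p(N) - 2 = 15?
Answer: -12937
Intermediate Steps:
p(N) = 17 (p(N) = 2 + 15 = 17)
y(Q, f) = 9 + 22*f
y(5 - 1*(-6), -35)*p(-42) = (9 + 22*(-35))*17 = (9 - 770)*17 = -761*17 = -12937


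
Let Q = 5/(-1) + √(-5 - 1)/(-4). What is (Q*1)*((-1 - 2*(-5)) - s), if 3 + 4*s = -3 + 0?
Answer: -105/2 - 21*I*√6/8 ≈ -52.5 - 6.4299*I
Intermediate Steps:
s = -3/2 (s = -¾ + (-3 + 0)/4 = -¾ + (¼)*(-3) = -¾ - ¾ = -3/2 ≈ -1.5000)
Q = -5 - I*√6/4 (Q = 5*(-1) + √(-6)*(-¼) = -5 + (I*√6)*(-¼) = -5 - I*√6/4 ≈ -5.0 - 0.61237*I)
(Q*1)*((-1 - 2*(-5)) - s) = ((-5 - I*√6/4)*1)*((-1 - 2*(-5)) - 1*(-3/2)) = (-5 - I*√6/4)*((-1 + 10) + 3/2) = (-5 - I*√6/4)*(9 + 3/2) = (-5 - I*√6/4)*(21/2) = -105/2 - 21*I*√6/8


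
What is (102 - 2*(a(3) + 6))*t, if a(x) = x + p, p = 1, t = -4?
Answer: -328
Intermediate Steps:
a(x) = 1 + x (a(x) = x + 1 = 1 + x)
(102 - 2*(a(3) + 6))*t = (102 - 2*((1 + 3) + 6))*(-4) = (102 - 2*(4 + 6))*(-4) = (102 - 2*10)*(-4) = (102 - 20)*(-4) = 82*(-4) = -328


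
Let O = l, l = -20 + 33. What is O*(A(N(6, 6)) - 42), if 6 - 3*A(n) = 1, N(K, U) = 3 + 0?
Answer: -1573/3 ≈ -524.33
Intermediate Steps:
N(K, U) = 3
A(n) = 5/3 (A(n) = 2 - 1/3*1 = 2 - 1/3 = 5/3)
l = 13
O = 13
O*(A(N(6, 6)) - 42) = 13*(5/3 - 42) = 13*(-121/3) = -1573/3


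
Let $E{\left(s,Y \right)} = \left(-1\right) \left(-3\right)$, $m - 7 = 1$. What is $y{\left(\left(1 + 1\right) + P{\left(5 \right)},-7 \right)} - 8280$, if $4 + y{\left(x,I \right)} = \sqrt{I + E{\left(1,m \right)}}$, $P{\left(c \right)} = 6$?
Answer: $-8284 + 2 i \approx -8284.0 + 2.0 i$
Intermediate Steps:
$m = 8$ ($m = 7 + 1 = 8$)
$E{\left(s,Y \right)} = 3$
$y{\left(x,I \right)} = -4 + \sqrt{3 + I}$ ($y{\left(x,I \right)} = -4 + \sqrt{I + 3} = -4 + \sqrt{3 + I}$)
$y{\left(\left(1 + 1\right) + P{\left(5 \right)},-7 \right)} - 8280 = \left(-4 + \sqrt{3 - 7}\right) - 8280 = \left(-4 + \sqrt{-4}\right) - 8280 = \left(-4 + 2 i\right) - 8280 = -8284 + 2 i$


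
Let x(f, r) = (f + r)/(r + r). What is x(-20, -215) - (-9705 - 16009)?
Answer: 2211451/86 ≈ 25715.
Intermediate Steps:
x(f, r) = (f + r)/(2*r) (x(f, r) = (f + r)/((2*r)) = (f + r)*(1/(2*r)) = (f + r)/(2*r))
x(-20, -215) - (-9705 - 16009) = (1/2)*(-20 - 215)/(-215) - (-9705 - 16009) = (1/2)*(-1/215)*(-235) - 1*(-25714) = 47/86 + 25714 = 2211451/86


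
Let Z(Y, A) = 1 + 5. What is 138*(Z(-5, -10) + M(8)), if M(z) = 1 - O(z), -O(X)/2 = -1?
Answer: 690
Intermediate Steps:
O(X) = 2 (O(X) = -2*(-1) = 2)
Z(Y, A) = 6
M(z) = -1 (M(z) = 1 - 1*2 = 1 - 2 = -1)
138*(Z(-5, -10) + M(8)) = 138*(6 - 1) = 138*5 = 690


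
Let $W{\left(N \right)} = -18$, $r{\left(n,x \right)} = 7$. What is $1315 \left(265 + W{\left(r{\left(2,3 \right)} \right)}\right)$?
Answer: $324805$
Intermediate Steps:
$1315 \left(265 + W{\left(r{\left(2,3 \right)} \right)}\right) = 1315 \left(265 - 18\right) = 1315 \cdot 247 = 324805$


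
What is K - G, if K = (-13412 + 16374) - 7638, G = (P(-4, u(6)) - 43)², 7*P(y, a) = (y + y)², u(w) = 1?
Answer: -285293/49 ≈ -5822.3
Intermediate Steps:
P(y, a) = 4*y²/7 (P(y, a) = (y + y)²/7 = (2*y)²/7 = (4*y²)/7 = 4*y²/7)
G = 56169/49 (G = ((4/7)*(-4)² - 43)² = ((4/7)*16 - 43)² = (64/7 - 43)² = (-237/7)² = 56169/49 ≈ 1146.3)
K = -4676 (K = 2962 - 7638 = -4676)
K - G = -4676 - 1*56169/49 = -4676 - 56169/49 = -285293/49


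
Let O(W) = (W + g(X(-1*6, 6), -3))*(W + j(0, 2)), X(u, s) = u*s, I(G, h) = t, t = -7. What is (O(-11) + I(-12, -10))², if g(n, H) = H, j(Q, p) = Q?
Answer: 21609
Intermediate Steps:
I(G, h) = -7
X(u, s) = s*u
O(W) = W*(-3 + W) (O(W) = (W - 3)*(W + 0) = (-3 + W)*W = W*(-3 + W))
(O(-11) + I(-12, -10))² = (-11*(-3 - 11) - 7)² = (-11*(-14) - 7)² = (154 - 7)² = 147² = 21609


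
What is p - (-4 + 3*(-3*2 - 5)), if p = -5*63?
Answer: -278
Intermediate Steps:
p = -315
p - (-4 + 3*(-3*2 - 5)) = -315 - (-4 + 3*(-3*2 - 5)) = -315 - (-4 + 3*(-6 - 5)) = -315 - (-4 + 3*(-11)) = -315 - (-4 - 33) = -315 - 1*(-37) = -315 + 37 = -278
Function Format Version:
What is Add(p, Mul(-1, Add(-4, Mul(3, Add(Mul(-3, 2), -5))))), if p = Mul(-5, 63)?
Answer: -278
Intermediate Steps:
p = -315
Add(p, Mul(-1, Add(-4, Mul(3, Add(Mul(-3, 2), -5))))) = Add(-315, Mul(-1, Add(-4, Mul(3, Add(Mul(-3, 2), -5))))) = Add(-315, Mul(-1, Add(-4, Mul(3, Add(-6, -5))))) = Add(-315, Mul(-1, Add(-4, Mul(3, -11)))) = Add(-315, Mul(-1, Add(-4, -33))) = Add(-315, Mul(-1, -37)) = Add(-315, 37) = -278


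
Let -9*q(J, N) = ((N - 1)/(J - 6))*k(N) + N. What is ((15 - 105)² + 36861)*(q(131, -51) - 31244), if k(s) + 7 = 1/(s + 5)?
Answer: -12113996191451/8625 ≈ -1.4045e+9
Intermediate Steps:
k(s) = -7 + 1/(5 + s) (k(s) = -7 + 1/(s + 5) = -7 + 1/(5 + s))
q(J, N) = -N/9 - (-1 + N)*(-34 - 7*N)/(9*(-6 + J)*(5 + N)) (q(J, N) = -(((N - 1)/(J - 6))*((-34 - 7*N)/(5 + N)) + N)/9 = -(((-1 + N)/(-6 + J))*((-34 - 7*N)/(5 + N)) + N)/9 = -((-1 + N)*(-34 - 7*N)/((-6 + J)*(5 + N)) + N)/9 = -(N + (-1 + N)*(-34 - 7*N)/((-6 + J)*(5 + N)))/9 = -N/9 - (-1 + N)*(-34 - 7*N)/(9*(-6 + J)*(5 + N)))
((15 - 105)² + 36861)*(q(131, -51) - 31244) = ((15 - 105)² + 36861)*((-34 - 7*(-51) - 51*(34 + 7*(-51)) - 1*(-51)*(-6 + 131)*(5 - 51))/(9*(-6 + 131)*(5 - 51)) - 31244) = ((-90)² + 36861)*((⅑)*(-34 + 357 - 51*(34 - 357) - 1*(-51)*125*(-46))/(125*(-46)) - 31244) = (8100 + 36861)*((⅑)*(1/125)*(-1/46)*(-34 + 357 - 51*(-323) - 293250) - 31244) = 44961*((⅑)*(1/125)*(-1/46)*(-34 + 357 + 16473 - 293250) - 31244) = 44961*((⅑)*(1/125)*(-1/46)*(-276454) - 31244) = 44961*(138227/25875 - 31244) = 44961*(-808300273/25875) = -12113996191451/8625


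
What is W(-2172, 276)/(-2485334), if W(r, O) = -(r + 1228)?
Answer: -472/1242667 ≈ -0.00037983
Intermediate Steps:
W(r, O) = -1228 - r (W(r, O) = -(1228 + r) = -1228 - r)
W(-2172, 276)/(-2485334) = (-1228 - 1*(-2172))/(-2485334) = (-1228 + 2172)*(-1/2485334) = 944*(-1/2485334) = -472/1242667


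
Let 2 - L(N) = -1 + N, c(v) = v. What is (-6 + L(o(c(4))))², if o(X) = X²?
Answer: 361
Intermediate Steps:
L(N) = 3 - N (L(N) = 2 - (-1 + N) = 2 + (1 - N) = 3 - N)
(-6 + L(o(c(4))))² = (-6 + (3 - 1*4²))² = (-6 + (3 - 1*16))² = (-6 + (3 - 16))² = (-6 - 13)² = (-19)² = 361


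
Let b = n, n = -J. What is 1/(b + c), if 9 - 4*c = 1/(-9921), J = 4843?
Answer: -19842/96050161 ≈ -0.00020658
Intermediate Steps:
n = -4843 (n = -1*4843 = -4843)
c = 44645/19842 (c = 9/4 - 1/4/(-9921) = 9/4 - 1/4*(-1/9921) = 9/4 + 1/39684 = 44645/19842 ≈ 2.2500)
b = -4843
1/(b + c) = 1/(-4843 + 44645/19842) = 1/(-96050161/19842) = -19842/96050161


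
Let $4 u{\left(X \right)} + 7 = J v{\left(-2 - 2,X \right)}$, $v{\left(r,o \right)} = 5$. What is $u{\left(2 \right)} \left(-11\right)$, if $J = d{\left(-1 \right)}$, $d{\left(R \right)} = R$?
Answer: $33$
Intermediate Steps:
$J = -1$
$u{\left(X \right)} = -3$ ($u{\left(X \right)} = - \frac{7}{4} + \frac{\left(-1\right) 5}{4} = - \frac{7}{4} + \frac{1}{4} \left(-5\right) = - \frac{7}{4} - \frac{5}{4} = -3$)
$u{\left(2 \right)} \left(-11\right) = \left(-3\right) \left(-11\right) = 33$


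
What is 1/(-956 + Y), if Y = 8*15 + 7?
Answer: -1/829 ≈ -0.0012063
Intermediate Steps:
Y = 127 (Y = 120 + 7 = 127)
1/(-956 + Y) = 1/(-956 + 127) = 1/(-829) = -1/829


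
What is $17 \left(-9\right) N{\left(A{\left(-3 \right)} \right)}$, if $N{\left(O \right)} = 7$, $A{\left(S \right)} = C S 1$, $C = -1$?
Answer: $-1071$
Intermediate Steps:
$A{\left(S \right)} = - S$ ($A{\left(S \right)} = - S 1 = - S$)
$17 \left(-9\right) N{\left(A{\left(-3 \right)} \right)} = 17 \left(-9\right) 7 = \left(-153\right) 7 = -1071$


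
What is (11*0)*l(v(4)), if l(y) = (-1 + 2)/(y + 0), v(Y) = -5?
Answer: 0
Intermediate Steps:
l(y) = 1/y
(11*0)*l(v(4)) = (11*0)/(-5) = 0*(-1/5) = 0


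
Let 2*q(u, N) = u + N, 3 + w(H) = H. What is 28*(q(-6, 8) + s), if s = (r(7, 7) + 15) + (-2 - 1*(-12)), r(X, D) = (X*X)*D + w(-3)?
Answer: 10164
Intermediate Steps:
w(H) = -3 + H
r(X, D) = -6 + D*X**2 (r(X, D) = (X*X)*D + (-3 - 3) = X**2*D - 6 = D*X**2 - 6 = -6 + D*X**2)
q(u, N) = N/2 + u/2 (q(u, N) = (u + N)/2 = (N + u)/2 = N/2 + u/2)
s = 362 (s = ((-6 + 7*7**2) + 15) + (-2 - 1*(-12)) = ((-6 + 7*49) + 15) + (-2 + 12) = ((-6 + 343) + 15) + 10 = (337 + 15) + 10 = 352 + 10 = 362)
28*(q(-6, 8) + s) = 28*(((1/2)*8 + (1/2)*(-6)) + 362) = 28*((4 - 3) + 362) = 28*(1 + 362) = 28*363 = 10164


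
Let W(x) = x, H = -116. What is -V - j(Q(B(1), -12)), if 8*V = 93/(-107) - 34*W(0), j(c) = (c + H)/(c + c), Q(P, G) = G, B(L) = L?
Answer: -13417/2568 ≈ -5.2247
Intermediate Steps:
j(c) = (-116 + c)/(2*c) (j(c) = (c - 116)/(c + c) = (-116 + c)/((2*c)) = (-116 + c)*(1/(2*c)) = (-116 + c)/(2*c))
V = -93/856 (V = (93/(-107) - 34*0)/8 = (93*(-1/107) + 0)/8 = (-93/107 + 0)/8 = (⅛)*(-93/107) = -93/856 ≈ -0.10864)
-V - j(Q(B(1), -12)) = -1*(-93/856) - (-116 - 12)/(2*(-12)) = 93/856 - (-1)*(-128)/(2*12) = 93/856 - 1*16/3 = 93/856 - 16/3 = -13417/2568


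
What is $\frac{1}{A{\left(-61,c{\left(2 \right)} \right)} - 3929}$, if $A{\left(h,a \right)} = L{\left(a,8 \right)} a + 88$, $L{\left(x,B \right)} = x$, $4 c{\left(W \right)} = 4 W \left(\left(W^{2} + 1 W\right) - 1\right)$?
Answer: $- \frac{1}{3741} \approx -0.00026731$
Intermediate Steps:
$c{\left(W \right)} = W \left(-1 + W + W^{2}\right)$ ($c{\left(W \right)} = \frac{4 W \left(\left(W^{2} + 1 W\right) - 1\right)}{4} = \frac{4 W \left(\left(W^{2} + W\right) - 1\right)}{4} = \frac{4 W \left(\left(W + W^{2}\right) - 1\right)}{4} = \frac{4 W \left(-1 + W + W^{2}\right)}{4} = W \left(-1 + W + W^{2}\right)$)
$A{\left(h,a \right)} = 88 + a^{2}$ ($A{\left(h,a \right)} = a a + 88 = a^{2} + 88 = 88 + a^{2}$)
$\frac{1}{A{\left(-61,c{\left(2 \right)} \right)} - 3929} = \frac{1}{\left(88 + \left(2 \left(-1 + 2 + 2^{2}\right)\right)^{2}\right) - 3929} = \frac{1}{\left(88 + \left(2 \left(-1 + 2 + 4\right)\right)^{2}\right) - 3929} = \frac{1}{\left(88 + \left(2 \cdot 5\right)^{2}\right) - 3929} = \frac{1}{\left(88 + 10^{2}\right) - 3929} = \frac{1}{\left(88 + 100\right) - 3929} = \frac{1}{188 - 3929} = \frac{1}{-3741} = - \frac{1}{3741}$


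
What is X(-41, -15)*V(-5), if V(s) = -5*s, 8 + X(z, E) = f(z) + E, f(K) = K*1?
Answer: -1600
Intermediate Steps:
f(K) = K
X(z, E) = -8 + E + z (X(z, E) = -8 + (z + E) = -8 + (E + z) = -8 + E + z)
X(-41, -15)*V(-5) = (-8 - 15 - 41)*(-5*(-5)) = -64*25 = -1600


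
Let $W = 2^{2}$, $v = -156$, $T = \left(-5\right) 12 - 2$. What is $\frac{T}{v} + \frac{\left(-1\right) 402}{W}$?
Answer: $- \frac{3904}{39} \approx -100.1$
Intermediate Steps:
$T = -62$ ($T = -60 - 2 = -62$)
$W = 4$
$\frac{T}{v} + \frac{\left(-1\right) 402}{W} = - \frac{62}{-156} + \frac{\left(-1\right) 402}{4} = \left(-62\right) \left(- \frac{1}{156}\right) - \frac{201}{2} = \frac{31}{78} - \frac{201}{2} = - \frac{3904}{39}$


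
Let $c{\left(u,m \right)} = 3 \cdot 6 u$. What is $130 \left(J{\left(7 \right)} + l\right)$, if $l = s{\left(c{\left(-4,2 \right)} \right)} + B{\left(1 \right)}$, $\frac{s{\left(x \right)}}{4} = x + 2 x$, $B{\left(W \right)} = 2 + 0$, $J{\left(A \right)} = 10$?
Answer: $-110760$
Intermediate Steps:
$c{\left(u,m \right)} = 18 u$
$B{\left(W \right)} = 2$
$s{\left(x \right)} = 12 x$ ($s{\left(x \right)} = 4 \left(x + 2 x\right) = 4 \cdot 3 x = 12 x$)
$l = -862$ ($l = 12 \cdot 18 \left(-4\right) + 2 = 12 \left(-72\right) + 2 = -864 + 2 = -862$)
$130 \left(J{\left(7 \right)} + l\right) = 130 \left(10 - 862\right) = 130 \left(-852\right) = -110760$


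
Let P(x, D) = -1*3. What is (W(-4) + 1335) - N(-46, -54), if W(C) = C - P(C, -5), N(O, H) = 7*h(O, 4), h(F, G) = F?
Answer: 1656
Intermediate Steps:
P(x, D) = -3
N(O, H) = 7*O
W(C) = 3 + C (W(C) = C - 1*(-3) = C + 3 = 3 + C)
(W(-4) + 1335) - N(-46, -54) = ((3 - 4) + 1335) - 7*(-46) = (-1 + 1335) - 1*(-322) = 1334 + 322 = 1656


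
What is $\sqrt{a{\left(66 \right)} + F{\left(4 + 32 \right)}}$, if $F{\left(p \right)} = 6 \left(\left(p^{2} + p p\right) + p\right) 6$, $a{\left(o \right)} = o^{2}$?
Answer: $6 \sqrt{2749} \approx 314.59$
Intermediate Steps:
$F{\left(p \right)} = 36 p + 72 p^{2}$ ($F{\left(p \right)} = 6 \left(\left(p^{2} + p^{2}\right) + p\right) 6 = 6 \left(2 p^{2} + p\right) 6 = 6 \left(p + 2 p^{2}\right) 6 = \left(6 p + 12 p^{2}\right) 6 = 36 p + 72 p^{2}$)
$\sqrt{a{\left(66 \right)} + F{\left(4 + 32 \right)}} = \sqrt{66^{2} + 36 \left(4 + 32\right) \left(1 + 2 \left(4 + 32\right)\right)} = \sqrt{4356 + 36 \cdot 36 \left(1 + 2 \cdot 36\right)} = \sqrt{4356 + 36 \cdot 36 \left(1 + 72\right)} = \sqrt{4356 + 36 \cdot 36 \cdot 73} = \sqrt{4356 + 94608} = \sqrt{98964} = 6 \sqrt{2749}$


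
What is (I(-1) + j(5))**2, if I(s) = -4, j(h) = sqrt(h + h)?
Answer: (4 - sqrt(10))**2 ≈ 0.70178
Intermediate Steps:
j(h) = sqrt(2)*sqrt(h) (j(h) = sqrt(2*h) = sqrt(2)*sqrt(h))
(I(-1) + j(5))**2 = (-4 + sqrt(2)*sqrt(5))**2 = (-4 + sqrt(10))**2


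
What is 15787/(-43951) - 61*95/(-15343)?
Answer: 12476104/674340193 ≈ 0.018501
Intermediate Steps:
15787/(-43951) - 61*95/(-15343) = 15787*(-1/43951) - 5795*(-1/15343) = -15787/43951 + 5795/15343 = 12476104/674340193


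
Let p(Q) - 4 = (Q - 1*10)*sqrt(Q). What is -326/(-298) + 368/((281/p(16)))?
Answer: 1581099/41869 ≈ 37.763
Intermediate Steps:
p(Q) = 4 + sqrt(Q)*(-10 + Q) (p(Q) = 4 + (Q - 1*10)*sqrt(Q) = 4 + (Q - 10)*sqrt(Q) = 4 + (-10 + Q)*sqrt(Q) = 4 + sqrt(Q)*(-10 + Q))
-326/(-298) + 368/((281/p(16))) = -326/(-298) + 368/((281/(4 + 16**(3/2) - 10*sqrt(16)))) = -326*(-1/298) + 368/((281/(4 + 64 - 10*4))) = 163/149 + 368/((281/(4 + 64 - 40))) = 163/149 + 368/((281/28)) = 163/149 + 368/((281*(1/28))) = 163/149 + 368/(281/28) = 163/149 + 368*(28/281) = 163/149 + 10304/281 = 1581099/41869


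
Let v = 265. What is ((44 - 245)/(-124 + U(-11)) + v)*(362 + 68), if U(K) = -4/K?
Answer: 15592273/136 ≈ 1.1465e+5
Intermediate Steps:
((44 - 245)/(-124 + U(-11)) + v)*(362 + 68) = ((44 - 245)/(-124 - 4/(-11)) + 265)*(362 + 68) = (-201/(-124 - 4*(-1/11)) + 265)*430 = (-201/(-124 + 4/11) + 265)*430 = (-201/(-1360/11) + 265)*430 = (-201*(-11/1360) + 265)*430 = (2211/1360 + 265)*430 = (362611/1360)*430 = 15592273/136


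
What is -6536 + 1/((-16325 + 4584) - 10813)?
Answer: -147412945/22554 ≈ -6536.0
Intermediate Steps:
-6536 + 1/((-16325 + 4584) - 10813) = -6536 + 1/(-11741 - 10813) = -6536 + 1/(-22554) = -6536 - 1/22554 = -147412945/22554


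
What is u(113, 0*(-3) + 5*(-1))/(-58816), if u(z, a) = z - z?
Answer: 0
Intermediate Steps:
u(z, a) = 0
u(113, 0*(-3) + 5*(-1))/(-58816) = 0/(-58816) = 0*(-1/58816) = 0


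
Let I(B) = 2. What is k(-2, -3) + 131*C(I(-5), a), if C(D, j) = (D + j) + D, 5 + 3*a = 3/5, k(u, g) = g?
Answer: 4933/15 ≈ 328.87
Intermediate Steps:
a = -22/15 (a = -5/3 + (3/5)/3 = -5/3 + (3*(⅕))/3 = -5/3 + (⅓)*(⅗) = -5/3 + ⅕ = -22/15 ≈ -1.4667)
C(D, j) = j + 2*D
k(-2, -3) + 131*C(I(-5), a) = -3 + 131*(-22/15 + 2*2) = -3 + 131*(-22/15 + 4) = -3 + 131*(38/15) = -3 + 4978/15 = 4933/15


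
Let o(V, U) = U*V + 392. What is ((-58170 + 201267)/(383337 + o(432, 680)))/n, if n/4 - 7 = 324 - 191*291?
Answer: -143097/149725069000 ≈ -9.5573e-7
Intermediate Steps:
o(V, U) = 392 + U*V
n = -221000 (n = 28 + 4*(324 - 191*291) = 28 + 4*(324 - 55581) = 28 + 4*(-55257) = 28 - 221028 = -221000)
((-58170 + 201267)/(383337 + o(432, 680)))/n = ((-58170 + 201267)/(383337 + (392 + 680*432)))/(-221000) = (143097/(383337 + (392 + 293760)))*(-1/221000) = (143097/(383337 + 294152))*(-1/221000) = (143097/677489)*(-1/221000) = -143097/149725069000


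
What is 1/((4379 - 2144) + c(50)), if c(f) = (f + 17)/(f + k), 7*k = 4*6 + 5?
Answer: 379/847534 ≈ 0.00044718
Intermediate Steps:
k = 29/7 (k = (4*6 + 5)/7 = (24 + 5)/7 = (⅐)*29 = 29/7 ≈ 4.1429)
c(f) = (17 + f)/(29/7 + f) (c(f) = (f + 17)/(f + 29/7) = (17 + f)/(29/7 + f))
1/((4379 - 2144) + c(50)) = 1/((4379 - 2144) + 7*(17 + 50)/(29 + 7*50)) = 1/(2235 + 7*67/(29 + 350)) = 1/(2235 + 7*67/379) = 1/(2235 + 7*(1/379)*67) = 1/(2235 + 469/379) = 1/(847534/379) = 379/847534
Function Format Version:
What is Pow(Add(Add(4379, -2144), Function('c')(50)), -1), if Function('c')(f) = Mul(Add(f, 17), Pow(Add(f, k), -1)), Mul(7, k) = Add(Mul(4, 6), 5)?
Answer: Rational(379, 847534) ≈ 0.00044718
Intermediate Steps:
k = Rational(29, 7) (k = Mul(Rational(1, 7), Add(Mul(4, 6), 5)) = Mul(Rational(1, 7), Add(24, 5)) = Mul(Rational(1, 7), 29) = Rational(29, 7) ≈ 4.1429)
Function('c')(f) = Mul(Pow(Add(Rational(29, 7), f), -1), Add(17, f)) (Function('c')(f) = Mul(Add(f, 17), Pow(Add(f, Rational(29, 7)), -1)) = Mul(Add(17, f), Pow(Add(Rational(29, 7), f), -1)) = Mul(Pow(Add(Rational(29, 7), f), -1), Add(17, f)))
Pow(Add(Add(4379, -2144), Function('c')(50)), -1) = Pow(Add(Add(4379, -2144), Mul(7, Pow(Add(29, Mul(7, 50)), -1), Add(17, 50))), -1) = Pow(Add(2235, Mul(7, Pow(Add(29, 350), -1), 67)), -1) = Pow(Add(2235, Mul(7, Pow(379, -1), 67)), -1) = Pow(Add(2235, Mul(7, Rational(1, 379), 67)), -1) = Pow(Add(2235, Rational(469, 379)), -1) = Pow(Rational(847534, 379), -1) = Rational(379, 847534)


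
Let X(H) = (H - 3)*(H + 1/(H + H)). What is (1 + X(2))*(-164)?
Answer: 205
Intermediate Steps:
X(H) = (-3 + H)*(H + 1/(2*H))
(1 + X(2))*(-164) = (1 + (½ + 2² - 3*2 - 3/2/2))*(-164) = (1 + (½ + 4 - 6 - 3/2*½))*(-164) = (1 + (½ + 4 - 6 - ¾))*(-164) = (1 - 9/4)*(-164) = -5/4*(-164) = 205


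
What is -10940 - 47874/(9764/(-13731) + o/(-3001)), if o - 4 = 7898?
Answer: 232576950727/68902063 ≈ 3375.5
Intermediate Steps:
o = 7902 (o = 4 + 7898 = 7902)
-10940 - 47874/(9764/(-13731) + o/(-3001)) = -10940 - 47874/(9764/(-13731) + 7902/(-3001)) = -10940 - 47874/(9764*(-1/13731) + 7902*(-1/3001)) = -10940 - 47874/(-9764/13731 - 7902/3001) = -10940 - 47874/(-137804126/41206731) = -10940 - 47874*(-41206731/137804126) = -10940 + 986365519947/68902063 = 232576950727/68902063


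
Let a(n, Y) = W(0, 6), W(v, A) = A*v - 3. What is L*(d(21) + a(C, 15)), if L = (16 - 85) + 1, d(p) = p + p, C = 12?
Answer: -2652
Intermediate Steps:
W(v, A) = -3 + A*v
a(n, Y) = -3 (a(n, Y) = -3 + 6*0 = -3 + 0 = -3)
d(p) = 2*p
L = -68 (L = -69 + 1 = -68)
L*(d(21) + a(C, 15)) = -68*(2*21 - 3) = -68*(42 - 3) = -68*39 = -2652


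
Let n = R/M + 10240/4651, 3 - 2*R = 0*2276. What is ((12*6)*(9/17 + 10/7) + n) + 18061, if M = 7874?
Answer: 158668146449467/8716029812 ≈ 18204.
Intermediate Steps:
R = 3/2 (R = 3/2 - 0*2276 = 3/2 - ½*0 = 3/2 + 0 = 3/2 ≈ 1.5000)
n = 161273473/73243948 (n = (3/2)/7874 + 10240/4651 = (3/2)*(1/7874) + 10240*(1/4651) = 3/15748 + 10240/4651 = 161273473/73243948 ≈ 2.2019)
((12*6)*(9/17 + 10/7) + n) + 18061 = ((12*6)*(9/17 + 10/7) + 161273473/73243948) + 18061 = (72*(9*(1/17) + 10*(⅐)) + 161273473/73243948) + 18061 = (72*(9/17 + 10/7) + 161273473/73243948) + 18061 = (72*(233/119) + 161273473/73243948) + 18061 = (16776/119 + 161273473/73243948) + 18061 = 1247932014935/8716029812 + 18061 = 158668146449467/8716029812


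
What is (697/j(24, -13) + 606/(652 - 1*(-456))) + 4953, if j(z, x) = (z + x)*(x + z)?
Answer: 332442203/67034 ≈ 4959.3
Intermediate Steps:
j(z, x) = (x + z)² (j(z, x) = (x + z)*(x + z) = (x + z)²)
(697/j(24, -13) + 606/(652 - 1*(-456))) + 4953 = (697/((-13 + 24)²) + 606/(652 - 1*(-456))) + 4953 = (697/(11²) + 606/(652 + 456)) + 4953 = (697/121 + 606/1108) + 4953 = (697*(1/121) + 606*(1/1108)) + 4953 = (697/121 + 303/554) + 4953 = 422801/67034 + 4953 = 332442203/67034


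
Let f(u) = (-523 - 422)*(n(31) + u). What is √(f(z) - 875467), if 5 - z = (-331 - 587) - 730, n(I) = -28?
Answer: 2*I*√602773 ≈ 1552.8*I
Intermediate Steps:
z = 1653 (z = 5 - ((-331 - 587) - 730) = 5 - (-918 - 730) = 5 - 1*(-1648) = 5 + 1648 = 1653)
f(u) = 26460 - 945*u (f(u) = (-523 - 422)*(-28 + u) = -945*(-28 + u) = 26460 - 945*u)
√(f(z) - 875467) = √((26460 - 945*1653) - 875467) = √((26460 - 1562085) - 875467) = √(-1535625 - 875467) = √(-2411092) = 2*I*√602773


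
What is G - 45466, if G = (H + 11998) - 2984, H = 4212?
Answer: -32240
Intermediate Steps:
G = 13226 (G = (4212 + 11998) - 2984 = 16210 - 2984 = 13226)
G - 45466 = 13226 - 45466 = -32240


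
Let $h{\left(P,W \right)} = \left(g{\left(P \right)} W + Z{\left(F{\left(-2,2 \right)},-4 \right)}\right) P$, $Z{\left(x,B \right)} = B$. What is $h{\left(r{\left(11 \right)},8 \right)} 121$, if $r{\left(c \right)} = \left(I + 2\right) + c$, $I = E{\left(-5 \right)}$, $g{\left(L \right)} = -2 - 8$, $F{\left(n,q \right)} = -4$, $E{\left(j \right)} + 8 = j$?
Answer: $0$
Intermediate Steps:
$E{\left(j \right)} = -8 + j$
$g{\left(L \right)} = -10$
$I = -13$ ($I = -8 - 5 = -13$)
$r{\left(c \right)} = -11 + c$ ($r{\left(c \right)} = \left(-13 + 2\right) + c = -11 + c$)
$h{\left(P,W \right)} = P \left(-4 - 10 W\right)$ ($h{\left(P,W \right)} = \left(- 10 W - 4\right) P = \left(-4 - 10 W\right) P = P \left(-4 - 10 W\right)$)
$h{\left(r{\left(11 \right)},8 \right)} 121 = 2 \left(-11 + 11\right) \left(-2 - 40\right) 121 = 2 \cdot 0 \left(-2 - 40\right) 121 = 2 \cdot 0 \left(-42\right) 121 = 0 \cdot 121 = 0$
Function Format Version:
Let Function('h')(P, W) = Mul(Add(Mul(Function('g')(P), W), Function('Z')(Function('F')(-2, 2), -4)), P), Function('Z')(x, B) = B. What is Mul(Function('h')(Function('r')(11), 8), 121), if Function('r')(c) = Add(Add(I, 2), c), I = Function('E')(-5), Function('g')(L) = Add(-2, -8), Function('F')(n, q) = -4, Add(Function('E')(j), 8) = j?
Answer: 0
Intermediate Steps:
Function('E')(j) = Add(-8, j)
Function('g')(L) = -10
I = -13 (I = Add(-8, -5) = -13)
Function('r')(c) = Add(-11, c) (Function('r')(c) = Add(Add(-13, 2), c) = Add(-11, c))
Function('h')(P, W) = Mul(P, Add(-4, Mul(-10, W))) (Function('h')(P, W) = Mul(Add(Mul(-10, W), -4), P) = Mul(Add(-4, Mul(-10, W)), P) = Mul(P, Add(-4, Mul(-10, W))))
Mul(Function('h')(Function('r')(11), 8), 121) = Mul(Mul(2, Add(-11, 11), Add(-2, Mul(-5, 8))), 121) = Mul(Mul(2, 0, Add(-2, -40)), 121) = Mul(Mul(2, 0, -42), 121) = Mul(0, 121) = 0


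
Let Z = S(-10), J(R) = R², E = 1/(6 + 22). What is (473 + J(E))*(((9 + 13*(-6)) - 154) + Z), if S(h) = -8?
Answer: -12237489/112 ≈ -1.0926e+5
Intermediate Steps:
E = 1/28 ≈ 0.035714
Z = -8
(473 + J(E))*(((9 + 13*(-6)) - 154) + Z) = (473 + (1/28)²)*(((9 + 13*(-6)) - 154) - 8) = (473 + 1/784)*(((9 - 78) - 154) - 8) = 370833*((-69 - 154) - 8)/784 = 370833*(-223 - 8)/784 = (370833/784)*(-231) = -12237489/112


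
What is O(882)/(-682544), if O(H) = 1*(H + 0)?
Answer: -441/341272 ≈ -0.0012922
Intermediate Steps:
O(H) = H (O(H) = 1*H = H)
O(882)/(-682544) = 882/(-682544) = 882*(-1/682544) = -441/341272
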